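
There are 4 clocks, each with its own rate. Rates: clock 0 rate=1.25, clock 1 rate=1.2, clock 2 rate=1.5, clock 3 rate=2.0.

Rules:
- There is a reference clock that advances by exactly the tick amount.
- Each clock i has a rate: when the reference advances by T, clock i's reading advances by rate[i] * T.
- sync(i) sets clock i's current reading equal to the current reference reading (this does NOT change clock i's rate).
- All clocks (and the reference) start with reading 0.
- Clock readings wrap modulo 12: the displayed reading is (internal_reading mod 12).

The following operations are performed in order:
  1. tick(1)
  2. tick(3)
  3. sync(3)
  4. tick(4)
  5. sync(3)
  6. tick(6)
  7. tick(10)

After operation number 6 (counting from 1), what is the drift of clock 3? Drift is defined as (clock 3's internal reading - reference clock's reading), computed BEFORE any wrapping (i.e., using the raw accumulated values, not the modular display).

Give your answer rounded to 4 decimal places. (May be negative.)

Answer: 6.0000

Derivation:
After op 1 tick(1): ref=1.0000 raw=[1.2500 1.2000 1.5000 2.0000]
After op 2 tick(3): ref=4.0000 raw=[5.0000 4.8000 6.0000 8.0000]
After op 3 sync(3): ref=4.0000 raw=[5.0000 4.8000 6.0000 4.0000]
After op 4 tick(4): ref=8.0000 raw=[10.0000 9.6000 12.0000 12.0000]
After op 5 sync(3): ref=8.0000 raw=[10.0000 9.6000 12.0000 8.0000]
After op 6 tick(6): ref=14.0000 raw=[17.5000 16.8000 21.0000 20.0000]
Drift of clock 3 after op 6: 20.0000 - 14.0000 = 6.0000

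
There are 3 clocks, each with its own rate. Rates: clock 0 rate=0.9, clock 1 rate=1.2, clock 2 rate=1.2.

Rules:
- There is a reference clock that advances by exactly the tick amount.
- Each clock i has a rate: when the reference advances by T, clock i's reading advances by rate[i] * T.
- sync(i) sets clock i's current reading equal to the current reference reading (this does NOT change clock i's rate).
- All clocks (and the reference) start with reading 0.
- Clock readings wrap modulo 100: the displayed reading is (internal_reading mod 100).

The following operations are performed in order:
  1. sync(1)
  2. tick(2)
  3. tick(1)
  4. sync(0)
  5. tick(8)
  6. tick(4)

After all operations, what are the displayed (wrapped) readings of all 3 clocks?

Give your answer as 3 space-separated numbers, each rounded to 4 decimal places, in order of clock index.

After op 1 sync(1): ref=0.0000 raw=[0.0000 0.0000 0.0000]
After op 2 tick(2): ref=2.0000 raw=[1.8000 2.4000 2.4000]
After op 3 tick(1): ref=3.0000 raw=[2.7000 3.6000 3.6000]
After op 4 sync(0): ref=3.0000 raw=[3.0000 3.6000 3.6000]
After op 5 tick(8): ref=11.0000 raw=[10.2000 13.2000 13.2000]
After op 6 tick(4): ref=15.0000 raw=[13.8000 18.0000 18.0000]
Wrap final raw readings (mod 100): 13.8000 mod 100 = 13.8000; 18.0000 mod 100 = 18.0000; 18.0000 mod 100 = 18.0000

Answer: 13.8000 18.0000 18.0000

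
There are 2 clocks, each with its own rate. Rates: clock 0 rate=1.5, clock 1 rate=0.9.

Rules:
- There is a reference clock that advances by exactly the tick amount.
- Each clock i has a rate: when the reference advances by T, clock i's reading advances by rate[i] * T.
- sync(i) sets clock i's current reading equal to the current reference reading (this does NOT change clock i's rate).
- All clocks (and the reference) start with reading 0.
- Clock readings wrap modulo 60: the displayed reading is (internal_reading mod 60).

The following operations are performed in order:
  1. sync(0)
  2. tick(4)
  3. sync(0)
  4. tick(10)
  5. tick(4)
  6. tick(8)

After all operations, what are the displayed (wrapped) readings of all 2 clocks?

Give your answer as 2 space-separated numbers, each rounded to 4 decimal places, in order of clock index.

Answer: 37.0000 23.4000

Derivation:
After op 1 sync(0): ref=0.0000 raw=[0.0000 0.0000]
After op 2 tick(4): ref=4.0000 raw=[6.0000 3.6000]
After op 3 sync(0): ref=4.0000 raw=[4.0000 3.6000]
After op 4 tick(10): ref=14.0000 raw=[19.0000 12.6000]
After op 5 tick(4): ref=18.0000 raw=[25.0000 16.2000]
After op 6 tick(8): ref=26.0000 raw=[37.0000 23.4000]
Wrap final raw readings (mod 60): 37.0000 mod 60 = 37.0000; 23.4000 mod 60 = 23.4000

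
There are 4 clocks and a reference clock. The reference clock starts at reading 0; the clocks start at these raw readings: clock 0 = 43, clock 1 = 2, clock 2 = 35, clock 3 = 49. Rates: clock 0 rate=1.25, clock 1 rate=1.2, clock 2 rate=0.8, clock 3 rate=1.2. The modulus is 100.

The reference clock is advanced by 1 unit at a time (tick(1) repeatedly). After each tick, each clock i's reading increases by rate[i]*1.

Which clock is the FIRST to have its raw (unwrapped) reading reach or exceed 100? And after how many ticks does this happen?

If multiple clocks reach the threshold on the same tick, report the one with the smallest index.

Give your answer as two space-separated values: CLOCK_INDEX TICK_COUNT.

clock 0: start=43, rate=1.25, needs 100-43 = 57; ticks = ceil(57/1.25) = ceil(45.6000) = 46; reading at tick 46 = 43 + 1.25*46 = 100.5000
clock 1: start=2, rate=1.2, needs 100-2 = 98; ticks = ceil(98/1.2) = ceil(81.6667) = 82; reading at tick 82 = 2 + 1.2*82 = 100.4000
clock 2: start=35, rate=0.8, needs 100-35 = 65; ticks = ceil(65/0.8) = ceil(81.2500) = 82; reading at tick 82 = 35 + 0.8*82 = 100.6000
clock 3: start=49, rate=1.2, needs 100-49 = 51; ticks = ceil(51/1.2) = ceil(42.5000) = 43; reading at tick 43 = 49 + 1.2*43 = 100.6000
Minimum tick count = 43; winners = [3]; smallest index = 3

Answer: 3 43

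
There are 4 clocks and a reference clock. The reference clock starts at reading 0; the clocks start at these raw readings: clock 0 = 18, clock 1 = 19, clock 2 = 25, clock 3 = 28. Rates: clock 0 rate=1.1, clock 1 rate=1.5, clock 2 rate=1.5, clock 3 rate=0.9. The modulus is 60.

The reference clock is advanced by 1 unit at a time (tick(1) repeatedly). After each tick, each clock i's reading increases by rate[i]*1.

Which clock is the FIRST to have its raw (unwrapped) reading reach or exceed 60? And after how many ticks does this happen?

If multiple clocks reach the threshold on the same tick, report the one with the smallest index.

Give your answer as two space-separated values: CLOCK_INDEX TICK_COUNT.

Answer: 2 24

Derivation:
clock 0: start=18, rate=1.1, needs 60-18 = 42; ticks = ceil(42/1.1) = ceil(38.1818) = 39; reading at tick 39 = 18 + 1.1*39 = 60.9000
clock 1: start=19, rate=1.5, needs 60-19 = 41; ticks = ceil(41/1.5) = ceil(27.3333) = 28; reading at tick 28 = 19 + 1.5*28 = 61.0000
clock 2: start=25, rate=1.5, needs 60-25 = 35; ticks = ceil(35/1.5) = ceil(23.3333) = 24; reading at tick 24 = 25 + 1.5*24 = 61.0000
clock 3: start=28, rate=0.9, needs 60-28 = 32; ticks = ceil(32/0.9) = ceil(35.5556) = 36; reading at tick 36 = 28 + 0.9*36 = 60.4000
Minimum tick count = 24; winners = [2]; smallest index = 2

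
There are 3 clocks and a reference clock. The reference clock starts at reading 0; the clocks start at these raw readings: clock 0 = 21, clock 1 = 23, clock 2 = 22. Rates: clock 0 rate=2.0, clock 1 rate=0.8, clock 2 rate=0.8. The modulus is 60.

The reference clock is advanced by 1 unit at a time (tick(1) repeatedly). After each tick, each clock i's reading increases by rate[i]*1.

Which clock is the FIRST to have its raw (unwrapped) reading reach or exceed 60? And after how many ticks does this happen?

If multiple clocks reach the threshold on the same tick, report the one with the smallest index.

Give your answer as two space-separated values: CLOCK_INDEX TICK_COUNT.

clock 0: start=21, rate=2.0, needs 60-21 = 39; ticks = ceil(39/2.0) = ceil(19.5000) = 20; reading at tick 20 = 21 + 2.0*20 = 61.0000
clock 1: start=23, rate=0.8, needs 60-23 = 37; ticks = ceil(37/0.8) = ceil(46.2500) = 47; reading at tick 47 = 23 + 0.8*47 = 60.6000
clock 2: start=22, rate=0.8, needs 60-22 = 38; ticks = ceil(38/0.8) = ceil(47.5000) = 48; reading at tick 48 = 22 + 0.8*48 = 60.4000
Minimum tick count = 20; winners = [0]; smallest index = 0

Answer: 0 20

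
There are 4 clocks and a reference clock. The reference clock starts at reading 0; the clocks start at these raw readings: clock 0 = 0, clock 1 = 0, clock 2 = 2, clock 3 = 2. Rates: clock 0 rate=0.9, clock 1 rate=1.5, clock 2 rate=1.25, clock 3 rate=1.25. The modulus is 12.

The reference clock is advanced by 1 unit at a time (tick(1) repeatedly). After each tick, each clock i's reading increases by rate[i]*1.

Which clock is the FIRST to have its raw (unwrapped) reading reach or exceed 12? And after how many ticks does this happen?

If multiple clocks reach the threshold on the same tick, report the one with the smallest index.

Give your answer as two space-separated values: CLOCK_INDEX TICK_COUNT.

clock 0: start=0, rate=0.9, needs 12-0 = 12; ticks = ceil(12/0.9) = ceil(13.3333) = 14; reading at tick 14 = 0 + 0.9*14 = 12.6000
clock 1: start=0, rate=1.5, needs 12-0 = 12; ticks = ceil(12/1.5) = ceil(8.0000) = 8; reading at tick 8 = 0 + 1.5*8 = 12.0000
clock 2: start=2, rate=1.25, needs 12-2 = 10; ticks = ceil(10/1.25) = ceil(8.0000) = 8; reading at tick 8 = 2 + 1.25*8 = 12.0000
clock 3: start=2, rate=1.25, needs 12-2 = 10; ticks = ceil(10/1.25) = ceil(8.0000) = 8; reading at tick 8 = 2 + 1.25*8 = 12.0000
Minimum tick count = 8; winners = [1, 2, 3]; smallest index = 1

Answer: 1 8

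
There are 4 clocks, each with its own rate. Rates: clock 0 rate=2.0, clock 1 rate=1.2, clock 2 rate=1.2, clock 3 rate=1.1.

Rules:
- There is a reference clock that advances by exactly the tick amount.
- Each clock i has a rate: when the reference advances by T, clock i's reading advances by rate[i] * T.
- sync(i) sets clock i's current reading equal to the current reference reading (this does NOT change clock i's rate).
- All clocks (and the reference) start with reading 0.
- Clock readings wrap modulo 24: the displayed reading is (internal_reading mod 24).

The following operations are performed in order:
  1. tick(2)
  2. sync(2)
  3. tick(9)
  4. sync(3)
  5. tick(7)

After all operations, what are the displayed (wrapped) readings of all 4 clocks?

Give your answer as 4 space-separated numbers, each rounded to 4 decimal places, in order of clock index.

Answer: 12.0000 21.6000 21.2000 18.7000

Derivation:
After op 1 tick(2): ref=2.0000 raw=[4.0000 2.4000 2.4000 2.2000]
After op 2 sync(2): ref=2.0000 raw=[4.0000 2.4000 2.0000 2.2000]
After op 3 tick(9): ref=11.0000 raw=[22.0000 13.2000 12.8000 12.1000]
After op 4 sync(3): ref=11.0000 raw=[22.0000 13.2000 12.8000 11.0000]
After op 5 tick(7): ref=18.0000 raw=[36.0000 21.6000 21.2000 18.7000]
Wrap final raw readings (mod 24): 36.0000 mod 24 = 12.0000; 21.6000 mod 24 = 21.6000; 21.2000 mod 24 = 21.2000; 18.7000 mod 24 = 18.7000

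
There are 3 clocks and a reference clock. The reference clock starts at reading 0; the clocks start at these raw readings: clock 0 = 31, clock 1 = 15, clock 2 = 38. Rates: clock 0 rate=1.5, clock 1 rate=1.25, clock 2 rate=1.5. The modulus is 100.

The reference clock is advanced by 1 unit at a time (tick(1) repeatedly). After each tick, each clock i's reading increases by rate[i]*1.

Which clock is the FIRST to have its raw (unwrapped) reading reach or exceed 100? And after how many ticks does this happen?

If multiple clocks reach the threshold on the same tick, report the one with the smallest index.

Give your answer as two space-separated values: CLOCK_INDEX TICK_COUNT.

clock 0: start=31, rate=1.5, needs 100-31 = 69; ticks = ceil(69/1.5) = ceil(46.0000) = 46; reading at tick 46 = 31 + 1.5*46 = 100.0000
clock 1: start=15, rate=1.25, needs 100-15 = 85; ticks = ceil(85/1.25) = ceil(68.0000) = 68; reading at tick 68 = 15 + 1.25*68 = 100.0000
clock 2: start=38, rate=1.5, needs 100-38 = 62; ticks = ceil(62/1.5) = ceil(41.3333) = 42; reading at tick 42 = 38 + 1.5*42 = 101.0000
Minimum tick count = 42; winners = [2]; smallest index = 2

Answer: 2 42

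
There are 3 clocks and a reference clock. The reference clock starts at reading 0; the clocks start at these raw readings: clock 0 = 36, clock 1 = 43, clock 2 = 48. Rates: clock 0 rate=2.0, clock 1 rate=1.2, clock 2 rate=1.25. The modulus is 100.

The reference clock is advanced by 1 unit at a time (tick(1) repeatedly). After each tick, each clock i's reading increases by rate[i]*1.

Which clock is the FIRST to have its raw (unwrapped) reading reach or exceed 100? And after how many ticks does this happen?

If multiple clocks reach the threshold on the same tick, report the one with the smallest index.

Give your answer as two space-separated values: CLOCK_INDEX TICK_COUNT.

clock 0: start=36, rate=2.0, needs 100-36 = 64; ticks = ceil(64/2.0) = ceil(32.0000) = 32; reading at tick 32 = 36 + 2.0*32 = 100.0000
clock 1: start=43, rate=1.2, needs 100-43 = 57; ticks = ceil(57/1.2) = ceil(47.5000) = 48; reading at tick 48 = 43 + 1.2*48 = 100.6000
clock 2: start=48, rate=1.25, needs 100-48 = 52; ticks = ceil(52/1.25) = ceil(41.6000) = 42; reading at tick 42 = 48 + 1.25*42 = 100.5000
Minimum tick count = 32; winners = [0]; smallest index = 0

Answer: 0 32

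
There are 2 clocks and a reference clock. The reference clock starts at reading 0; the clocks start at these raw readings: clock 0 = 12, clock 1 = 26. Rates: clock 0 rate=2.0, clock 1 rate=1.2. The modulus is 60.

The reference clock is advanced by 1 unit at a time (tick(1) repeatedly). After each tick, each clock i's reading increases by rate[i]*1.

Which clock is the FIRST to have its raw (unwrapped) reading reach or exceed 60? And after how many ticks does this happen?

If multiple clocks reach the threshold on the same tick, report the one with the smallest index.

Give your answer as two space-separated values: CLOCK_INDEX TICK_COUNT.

Answer: 0 24

Derivation:
clock 0: start=12, rate=2.0, needs 60-12 = 48; ticks = ceil(48/2.0) = ceil(24.0000) = 24; reading at tick 24 = 12 + 2.0*24 = 60.0000
clock 1: start=26, rate=1.2, needs 60-26 = 34; ticks = ceil(34/1.2) = ceil(28.3333) = 29; reading at tick 29 = 26 + 1.2*29 = 60.8000
Minimum tick count = 24; winners = [0]; smallest index = 0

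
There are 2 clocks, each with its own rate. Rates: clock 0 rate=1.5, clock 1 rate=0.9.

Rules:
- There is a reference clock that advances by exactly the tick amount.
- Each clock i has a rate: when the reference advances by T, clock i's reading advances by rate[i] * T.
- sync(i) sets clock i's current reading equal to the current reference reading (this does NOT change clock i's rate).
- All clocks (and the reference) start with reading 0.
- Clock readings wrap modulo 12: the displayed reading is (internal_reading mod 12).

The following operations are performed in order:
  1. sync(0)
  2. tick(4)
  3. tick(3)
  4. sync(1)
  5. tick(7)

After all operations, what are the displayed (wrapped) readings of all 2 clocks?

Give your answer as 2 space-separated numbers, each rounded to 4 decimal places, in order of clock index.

Answer: 9.0000 1.3000

Derivation:
After op 1 sync(0): ref=0.0000 raw=[0.0000 0.0000]
After op 2 tick(4): ref=4.0000 raw=[6.0000 3.6000]
After op 3 tick(3): ref=7.0000 raw=[10.5000 6.3000]
After op 4 sync(1): ref=7.0000 raw=[10.5000 7.0000]
After op 5 tick(7): ref=14.0000 raw=[21.0000 13.3000]
Wrap final raw readings (mod 12): 21.0000 mod 12 = 9.0000; 13.3000 mod 12 = 1.3000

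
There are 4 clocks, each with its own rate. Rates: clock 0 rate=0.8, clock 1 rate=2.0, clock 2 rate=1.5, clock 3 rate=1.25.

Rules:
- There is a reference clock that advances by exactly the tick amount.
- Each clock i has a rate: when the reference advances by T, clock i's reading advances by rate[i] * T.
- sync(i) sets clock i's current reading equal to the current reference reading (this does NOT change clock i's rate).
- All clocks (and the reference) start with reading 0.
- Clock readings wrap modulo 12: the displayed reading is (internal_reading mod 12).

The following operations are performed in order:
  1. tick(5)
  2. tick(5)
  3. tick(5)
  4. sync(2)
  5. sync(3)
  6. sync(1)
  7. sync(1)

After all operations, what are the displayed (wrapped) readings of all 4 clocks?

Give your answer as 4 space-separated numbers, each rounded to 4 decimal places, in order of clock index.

After op 1 tick(5): ref=5.0000 raw=[4.0000 10.0000 7.5000 6.2500]
After op 2 tick(5): ref=10.0000 raw=[8.0000 20.0000 15.0000 12.5000]
After op 3 tick(5): ref=15.0000 raw=[12.0000 30.0000 22.5000 18.7500]
After op 4 sync(2): ref=15.0000 raw=[12.0000 30.0000 15.0000 18.7500]
After op 5 sync(3): ref=15.0000 raw=[12.0000 30.0000 15.0000 15.0000]
After op 6 sync(1): ref=15.0000 raw=[12.0000 15.0000 15.0000 15.0000]
After op 7 sync(1): ref=15.0000 raw=[12.0000 15.0000 15.0000 15.0000]
Wrap final raw readings (mod 12): 12.0000 mod 12 = 0.0000; 15.0000 mod 12 = 3.0000; 15.0000 mod 12 = 3.0000; 15.0000 mod 12 = 3.0000

Answer: 0.0000 3.0000 3.0000 3.0000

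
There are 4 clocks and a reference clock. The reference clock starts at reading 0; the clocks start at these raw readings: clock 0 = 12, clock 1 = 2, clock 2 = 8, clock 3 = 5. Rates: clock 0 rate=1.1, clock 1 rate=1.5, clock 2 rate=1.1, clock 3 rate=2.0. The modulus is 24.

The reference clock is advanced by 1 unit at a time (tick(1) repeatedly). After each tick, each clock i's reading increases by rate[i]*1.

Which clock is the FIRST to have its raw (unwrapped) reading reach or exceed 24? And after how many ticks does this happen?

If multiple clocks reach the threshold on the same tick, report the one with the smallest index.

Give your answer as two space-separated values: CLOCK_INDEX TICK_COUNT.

clock 0: start=12, rate=1.1, needs 24-12 = 12; ticks = ceil(12/1.1) = ceil(10.9091) = 11; reading at tick 11 = 12 + 1.1*11 = 24.1000
clock 1: start=2, rate=1.5, needs 24-2 = 22; ticks = ceil(22/1.5) = ceil(14.6667) = 15; reading at tick 15 = 2 + 1.5*15 = 24.5000
clock 2: start=8, rate=1.1, needs 24-8 = 16; ticks = ceil(16/1.1) = ceil(14.5455) = 15; reading at tick 15 = 8 + 1.1*15 = 24.5000
clock 3: start=5, rate=2.0, needs 24-5 = 19; ticks = ceil(19/2.0) = ceil(9.5000) = 10; reading at tick 10 = 5 + 2.0*10 = 25.0000
Minimum tick count = 10; winners = [3]; smallest index = 3

Answer: 3 10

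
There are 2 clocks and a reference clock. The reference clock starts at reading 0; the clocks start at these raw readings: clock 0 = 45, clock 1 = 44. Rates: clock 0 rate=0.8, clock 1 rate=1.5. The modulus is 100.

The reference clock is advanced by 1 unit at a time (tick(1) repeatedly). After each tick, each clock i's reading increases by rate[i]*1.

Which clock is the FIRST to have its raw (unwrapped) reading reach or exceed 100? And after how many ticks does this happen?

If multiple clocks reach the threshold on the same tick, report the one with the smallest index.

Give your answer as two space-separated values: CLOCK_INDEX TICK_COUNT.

clock 0: start=45, rate=0.8, needs 100-45 = 55; ticks = ceil(55/0.8) = ceil(68.7500) = 69; reading at tick 69 = 45 + 0.8*69 = 100.2000
clock 1: start=44, rate=1.5, needs 100-44 = 56; ticks = ceil(56/1.5) = ceil(37.3333) = 38; reading at tick 38 = 44 + 1.5*38 = 101.0000
Minimum tick count = 38; winners = [1]; smallest index = 1

Answer: 1 38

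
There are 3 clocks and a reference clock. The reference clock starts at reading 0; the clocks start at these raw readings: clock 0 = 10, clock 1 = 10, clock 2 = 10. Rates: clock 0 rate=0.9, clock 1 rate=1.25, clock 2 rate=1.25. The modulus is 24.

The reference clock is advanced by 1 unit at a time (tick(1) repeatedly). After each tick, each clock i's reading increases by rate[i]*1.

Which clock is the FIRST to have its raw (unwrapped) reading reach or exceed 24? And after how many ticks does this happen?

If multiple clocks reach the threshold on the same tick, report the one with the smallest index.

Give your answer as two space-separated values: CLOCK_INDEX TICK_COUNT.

clock 0: start=10, rate=0.9, needs 24-10 = 14; ticks = ceil(14/0.9) = ceil(15.5556) = 16; reading at tick 16 = 10 + 0.9*16 = 24.4000
clock 1: start=10, rate=1.25, needs 24-10 = 14; ticks = ceil(14/1.25) = ceil(11.2000) = 12; reading at tick 12 = 10 + 1.25*12 = 25.0000
clock 2: start=10, rate=1.25, needs 24-10 = 14; ticks = ceil(14/1.25) = ceil(11.2000) = 12; reading at tick 12 = 10 + 1.25*12 = 25.0000
Minimum tick count = 12; winners = [1, 2]; smallest index = 1

Answer: 1 12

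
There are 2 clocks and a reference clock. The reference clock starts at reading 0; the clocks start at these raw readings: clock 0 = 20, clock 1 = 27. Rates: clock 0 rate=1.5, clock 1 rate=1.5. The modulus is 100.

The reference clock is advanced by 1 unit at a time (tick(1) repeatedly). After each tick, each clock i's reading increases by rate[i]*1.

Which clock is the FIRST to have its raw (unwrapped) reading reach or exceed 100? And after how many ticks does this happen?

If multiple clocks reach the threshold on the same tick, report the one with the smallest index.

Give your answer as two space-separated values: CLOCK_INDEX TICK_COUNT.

clock 0: start=20, rate=1.5, needs 100-20 = 80; ticks = ceil(80/1.5) = ceil(53.3333) = 54; reading at tick 54 = 20 + 1.5*54 = 101.0000
clock 1: start=27, rate=1.5, needs 100-27 = 73; ticks = ceil(73/1.5) = ceil(48.6667) = 49; reading at tick 49 = 27 + 1.5*49 = 100.5000
Minimum tick count = 49; winners = [1]; smallest index = 1

Answer: 1 49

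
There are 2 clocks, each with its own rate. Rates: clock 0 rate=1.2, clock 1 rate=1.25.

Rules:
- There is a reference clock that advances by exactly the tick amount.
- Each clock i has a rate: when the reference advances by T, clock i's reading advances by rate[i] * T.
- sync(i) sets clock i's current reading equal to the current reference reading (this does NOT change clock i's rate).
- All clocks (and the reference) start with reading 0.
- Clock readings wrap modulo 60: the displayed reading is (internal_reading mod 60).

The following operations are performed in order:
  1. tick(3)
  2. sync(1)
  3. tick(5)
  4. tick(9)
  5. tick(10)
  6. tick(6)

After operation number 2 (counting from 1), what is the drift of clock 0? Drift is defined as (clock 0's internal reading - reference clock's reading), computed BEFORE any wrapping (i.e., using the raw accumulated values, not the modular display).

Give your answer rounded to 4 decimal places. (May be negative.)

After op 1 tick(3): ref=3.0000 raw=[3.6000 3.7500]
After op 2 sync(1): ref=3.0000 raw=[3.6000 3.0000]
Drift of clock 0 after op 2: 3.6000 - 3.0000 = 0.6000

Answer: 0.6000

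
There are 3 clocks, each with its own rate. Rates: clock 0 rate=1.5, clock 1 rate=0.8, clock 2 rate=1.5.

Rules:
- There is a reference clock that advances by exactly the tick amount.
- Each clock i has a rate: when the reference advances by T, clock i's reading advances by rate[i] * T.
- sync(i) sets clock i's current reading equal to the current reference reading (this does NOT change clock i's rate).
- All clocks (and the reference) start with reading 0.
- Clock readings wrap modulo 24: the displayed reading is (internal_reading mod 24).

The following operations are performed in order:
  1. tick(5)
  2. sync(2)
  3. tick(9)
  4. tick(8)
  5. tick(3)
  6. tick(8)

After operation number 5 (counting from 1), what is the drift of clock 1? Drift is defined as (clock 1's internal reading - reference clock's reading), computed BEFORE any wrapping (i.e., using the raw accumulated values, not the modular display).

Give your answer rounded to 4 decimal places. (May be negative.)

Answer: -5.0000

Derivation:
After op 1 tick(5): ref=5.0000 raw=[7.5000 4.0000 7.5000]
After op 2 sync(2): ref=5.0000 raw=[7.5000 4.0000 5.0000]
After op 3 tick(9): ref=14.0000 raw=[21.0000 11.2000 18.5000]
After op 4 tick(8): ref=22.0000 raw=[33.0000 17.6000 30.5000]
After op 5 tick(3): ref=25.0000 raw=[37.5000 20.0000 35.0000]
Drift of clock 1 after op 5: 20.0000 - 25.0000 = -5.0000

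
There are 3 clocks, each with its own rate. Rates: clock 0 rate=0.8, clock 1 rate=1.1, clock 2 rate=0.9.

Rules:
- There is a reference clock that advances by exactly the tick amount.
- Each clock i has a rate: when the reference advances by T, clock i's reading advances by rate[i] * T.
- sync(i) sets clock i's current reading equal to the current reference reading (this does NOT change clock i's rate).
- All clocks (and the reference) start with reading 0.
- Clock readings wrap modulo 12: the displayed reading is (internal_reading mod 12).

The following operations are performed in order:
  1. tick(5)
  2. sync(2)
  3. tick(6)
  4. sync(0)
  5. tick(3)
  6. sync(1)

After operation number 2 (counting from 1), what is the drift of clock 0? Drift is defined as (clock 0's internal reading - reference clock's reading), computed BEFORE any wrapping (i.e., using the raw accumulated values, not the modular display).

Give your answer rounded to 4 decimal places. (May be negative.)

Answer: -1.0000

Derivation:
After op 1 tick(5): ref=5.0000 raw=[4.0000 5.5000 4.5000]
After op 2 sync(2): ref=5.0000 raw=[4.0000 5.5000 5.0000]
Drift of clock 0 after op 2: 4.0000 - 5.0000 = -1.0000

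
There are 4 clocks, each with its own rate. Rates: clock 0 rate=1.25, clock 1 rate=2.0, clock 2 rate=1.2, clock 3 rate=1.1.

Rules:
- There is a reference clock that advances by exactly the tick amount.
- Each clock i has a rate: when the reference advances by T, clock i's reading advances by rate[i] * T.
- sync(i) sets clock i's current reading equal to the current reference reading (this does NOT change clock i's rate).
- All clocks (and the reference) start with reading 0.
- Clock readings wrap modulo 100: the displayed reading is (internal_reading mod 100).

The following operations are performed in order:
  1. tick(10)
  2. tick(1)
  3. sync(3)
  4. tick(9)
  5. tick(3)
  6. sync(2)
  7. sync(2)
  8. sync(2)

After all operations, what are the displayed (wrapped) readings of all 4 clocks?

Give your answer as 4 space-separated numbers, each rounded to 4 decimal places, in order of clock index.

Answer: 28.7500 46.0000 23.0000 24.2000

Derivation:
After op 1 tick(10): ref=10.0000 raw=[12.5000 20.0000 12.0000 11.0000]
After op 2 tick(1): ref=11.0000 raw=[13.7500 22.0000 13.2000 12.1000]
After op 3 sync(3): ref=11.0000 raw=[13.7500 22.0000 13.2000 11.0000]
After op 4 tick(9): ref=20.0000 raw=[25.0000 40.0000 24.0000 20.9000]
After op 5 tick(3): ref=23.0000 raw=[28.7500 46.0000 27.6000 24.2000]
After op 6 sync(2): ref=23.0000 raw=[28.7500 46.0000 23.0000 24.2000]
After op 7 sync(2): ref=23.0000 raw=[28.7500 46.0000 23.0000 24.2000]
After op 8 sync(2): ref=23.0000 raw=[28.7500 46.0000 23.0000 24.2000]
Wrap final raw readings (mod 100): 28.7500 mod 100 = 28.7500; 46.0000 mod 100 = 46.0000; 23.0000 mod 100 = 23.0000; 24.2000 mod 100 = 24.2000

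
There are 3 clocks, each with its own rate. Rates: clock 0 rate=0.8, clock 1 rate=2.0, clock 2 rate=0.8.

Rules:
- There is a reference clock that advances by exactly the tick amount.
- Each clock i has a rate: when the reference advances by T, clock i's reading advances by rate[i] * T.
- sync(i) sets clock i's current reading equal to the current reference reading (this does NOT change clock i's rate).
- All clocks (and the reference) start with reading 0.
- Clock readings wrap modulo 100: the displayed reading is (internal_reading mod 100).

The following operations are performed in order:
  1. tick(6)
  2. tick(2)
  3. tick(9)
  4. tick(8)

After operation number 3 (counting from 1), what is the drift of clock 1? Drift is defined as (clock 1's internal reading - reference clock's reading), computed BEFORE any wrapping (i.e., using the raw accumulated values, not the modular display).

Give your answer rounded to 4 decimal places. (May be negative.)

Answer: 17.0000

Derivation:
After op 1 tick(6): ref=6.0000 raw=[4.8000 12.0000 4.8000]
After op 2 tick(2): ref=8.0000 raw=[6.4000 16.0000 6.4000]
After op 3 tick(9): ref=17.0000 raw=[13.6000 34.0000 13.6000]
Drift of clock 1 after op 3: 34.0000 - 17.0000 = 17.0000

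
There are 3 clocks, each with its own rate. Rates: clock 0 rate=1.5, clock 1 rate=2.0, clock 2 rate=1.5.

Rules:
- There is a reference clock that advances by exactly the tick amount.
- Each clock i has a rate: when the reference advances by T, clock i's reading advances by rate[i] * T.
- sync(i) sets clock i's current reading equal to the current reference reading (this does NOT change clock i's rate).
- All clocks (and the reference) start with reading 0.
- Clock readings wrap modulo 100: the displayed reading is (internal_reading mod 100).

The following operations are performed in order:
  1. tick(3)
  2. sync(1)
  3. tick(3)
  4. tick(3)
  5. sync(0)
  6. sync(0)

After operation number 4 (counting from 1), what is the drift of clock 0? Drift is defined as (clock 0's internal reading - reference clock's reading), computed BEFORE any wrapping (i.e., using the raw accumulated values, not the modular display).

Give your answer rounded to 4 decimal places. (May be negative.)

Answer: 4.5000

Derivation:
After op 1 tick(3): ref=3.0000 raw=[4.5000 6.0000 4.5000]
After op 2 sync(1): ref=3.0000 raw=[4.5000 3.0000 4.5000]
After op 3 tick(3): ref=6.0000 raw=[9.0000 9.0000 9.0000]
After op 4 tick(3): ref=9.0000 raw=[13.5000 15.0000 13.5000]
Drift of clock 0 after op 4: 13.5000 - 9.0000 = 4.5000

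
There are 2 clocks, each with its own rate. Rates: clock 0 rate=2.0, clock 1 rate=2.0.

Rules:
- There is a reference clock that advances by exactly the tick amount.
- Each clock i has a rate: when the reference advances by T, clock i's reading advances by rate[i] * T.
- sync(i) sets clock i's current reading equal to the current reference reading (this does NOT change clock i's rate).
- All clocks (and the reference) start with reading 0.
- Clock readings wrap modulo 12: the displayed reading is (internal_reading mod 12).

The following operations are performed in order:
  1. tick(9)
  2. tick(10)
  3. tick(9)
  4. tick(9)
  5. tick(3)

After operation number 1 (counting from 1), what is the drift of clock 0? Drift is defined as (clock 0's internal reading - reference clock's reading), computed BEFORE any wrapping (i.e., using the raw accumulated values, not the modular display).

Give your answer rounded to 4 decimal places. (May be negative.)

After op 1 tick(9): ref=9.0000 raw=[18.0000 18.0000]
Drift of clock 0 after op 1: 18.0000 - 9.0000 = 9.0000

Answer: 9.0000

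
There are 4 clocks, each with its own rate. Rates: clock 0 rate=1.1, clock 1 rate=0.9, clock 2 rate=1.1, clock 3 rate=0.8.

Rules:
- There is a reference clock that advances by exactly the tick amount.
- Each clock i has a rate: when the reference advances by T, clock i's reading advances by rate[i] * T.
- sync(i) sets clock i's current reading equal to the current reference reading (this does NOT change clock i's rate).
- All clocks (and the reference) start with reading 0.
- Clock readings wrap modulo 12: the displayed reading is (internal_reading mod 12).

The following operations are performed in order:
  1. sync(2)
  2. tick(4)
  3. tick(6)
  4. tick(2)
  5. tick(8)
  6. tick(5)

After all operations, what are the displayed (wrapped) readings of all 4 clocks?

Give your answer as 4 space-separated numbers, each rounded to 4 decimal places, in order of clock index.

After op 1 sync(2): ref=0.0000 raw=[0.0000 0.0000 0.0000 0.0000]
After op 2 tick(4): ref=4.0000 raw=[4.4000 3.6000 4.4000 3.2000]
After op 3 tick(6): ref=10.0000 raw=[11.0000 9.0000 11.0000 8.0000]
After op 4 tick(2): ref=12.0000 raw=[13.2000 10.8000 13.2000 9.6000]
After op 5 tick(8): ref=20.0000 raw=[22.0000 18.0000 22.0000 16.0000]
After op 6 tick(5): ref=25.0000 raw=[27.5000 22.5000 27.5000 20.0000]
Wrap final raw readings (mod 12): 27.5000 mod 12 = 3.5000; 22.5000 mod 12 = 10.5000; 27.5000 mod 12 = 3.5000; 20.0000 mod 12 = 8.0000

Answer: 3.5000 10.5000 3.5000 8.0000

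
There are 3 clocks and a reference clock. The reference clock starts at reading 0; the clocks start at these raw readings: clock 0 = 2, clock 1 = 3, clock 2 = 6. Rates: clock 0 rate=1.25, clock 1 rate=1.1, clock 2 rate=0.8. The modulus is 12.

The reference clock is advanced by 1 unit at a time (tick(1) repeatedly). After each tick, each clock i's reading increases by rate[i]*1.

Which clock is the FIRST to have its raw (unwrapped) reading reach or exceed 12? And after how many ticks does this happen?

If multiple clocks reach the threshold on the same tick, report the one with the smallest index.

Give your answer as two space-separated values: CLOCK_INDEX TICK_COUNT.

clock 0: start=2, rate=1.25, needs 12-2 = 10; ticks = ceil(10/1.25) = ceil(8.0000) = 8; reading at tick 8 = 2 + 1.25*8 = 12.0000
clock 1: start=3, rate=1.1, needs 12-3 = 9; ticks = ceil(9/1.1) = ceil(8.1818) = 9; reading at tick 9 = 3 + 1.1*9 = 12.9000
clock 2: start=6, rate=0.8, needs 12-6 = 6; ticks = ceil(6/0.8) = ceil(7.5000) = 8; reading at tick 8 = 6 + 0.8*8 = 12.4000
Minimum tick count = 8; winners = [0, 2]; smallest index = 0

Answer: 0 8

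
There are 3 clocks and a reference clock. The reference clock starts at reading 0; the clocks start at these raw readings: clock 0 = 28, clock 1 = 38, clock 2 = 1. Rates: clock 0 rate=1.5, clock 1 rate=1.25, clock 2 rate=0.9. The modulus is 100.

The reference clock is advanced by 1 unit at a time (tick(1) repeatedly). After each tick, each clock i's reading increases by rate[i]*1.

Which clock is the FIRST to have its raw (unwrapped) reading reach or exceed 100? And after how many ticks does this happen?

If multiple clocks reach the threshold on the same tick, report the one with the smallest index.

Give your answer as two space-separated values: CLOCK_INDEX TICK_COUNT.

clock 0: start=28, rate=1.5, needs 100-28 = 72; ticks = ceil(72/1.5) = ceil(48.0000) = 48; reading at tick 48 = 28 + 1.5*48 = 100.0000
clock 1: start=38, rate=1.25, needs 100-38 = 62; ticks = ceil(62/1.25) = ceil(49.6000) = 50; reading at tick 50 = 38 + 1.25*50 = 100.5000
clock 2: start=1, rate=0.9, needs 100-1 = 99; ticks = ceil(99/0.9) = ceil(110.0000) = 110; reading at tick 110 = 1 + 0.9*110 = 100.0000
Minimum tick count = 48; winners = [0]; smallest index = 0

Answer: 0 48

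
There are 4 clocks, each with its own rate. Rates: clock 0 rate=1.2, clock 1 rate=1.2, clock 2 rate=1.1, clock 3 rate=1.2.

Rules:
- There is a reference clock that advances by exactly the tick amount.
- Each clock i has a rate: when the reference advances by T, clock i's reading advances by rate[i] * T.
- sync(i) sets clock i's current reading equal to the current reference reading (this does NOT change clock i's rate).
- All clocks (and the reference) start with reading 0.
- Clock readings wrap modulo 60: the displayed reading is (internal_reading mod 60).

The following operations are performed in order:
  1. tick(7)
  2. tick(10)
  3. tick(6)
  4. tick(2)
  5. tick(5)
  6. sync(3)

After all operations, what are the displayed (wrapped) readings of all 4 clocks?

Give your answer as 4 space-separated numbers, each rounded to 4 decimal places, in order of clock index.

Answer: 36.0000 36.0000 33.0000 30.0000

Derivation:
After op 1 tick(7): ref=7.0000 raw=[8.4000 8.4000 7.7000 8.4000]
After op 2 tick(10): ref=17.0000 raw=[20.4000 20.4000 18.7000 20.4000]
After op 3 tick(6): ref=23.0000 raw=[27.6000 27.6000 25.3000 27.6000]
After op 4 tick(2): ref=25.0000 raw=[30.0000 30.0000 27.5000 30.0000]
After op 5 tick(5): ref=30.0000 raw=[36.0000 36.0000 33.0000 36.0000]
After op 6 sync(3): ref=30.0000 raw=[36.0000 36.0000 33.0000 30.0000]
Wrap final raw readings (mod 60): 36.0000 mod 60 = 36.0000; 36.0000 mod 60 = 36.0000; 33.0000 mod 60 = 33.0000; 30.0000 mod 60 = 30.0000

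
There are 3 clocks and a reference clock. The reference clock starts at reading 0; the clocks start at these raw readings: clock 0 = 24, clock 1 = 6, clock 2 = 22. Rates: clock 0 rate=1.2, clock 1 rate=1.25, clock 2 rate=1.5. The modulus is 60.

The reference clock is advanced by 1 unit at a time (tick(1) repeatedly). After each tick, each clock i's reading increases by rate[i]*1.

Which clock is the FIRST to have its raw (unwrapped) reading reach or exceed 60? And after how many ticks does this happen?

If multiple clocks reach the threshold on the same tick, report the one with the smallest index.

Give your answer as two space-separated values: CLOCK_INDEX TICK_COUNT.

clock 0: start=24, rate=1.2, needs 60-24 = 36; ticks = ceil(36/1.2) = ceil(30.0000) = 30; reading at tick 30 = 24 + 1.2*30 = 60.0000
clock 1: start=6, rate=1.25, needs 60-6 = 54; ticks = ceil(54/1.25) = ceil(43.2000) = 44; reading at tick 44 = 6 + 1.25*44 = 61.0000
clock 2: start=22, rate=1.5, needs 60-22 = 38; ticks = ceil(38/1.5) = ceil(25.3333) = 26; reading at tick 26 = 22 + 1.5*26 = 61.0000
Minimum tick count = 26; winners = [2]; smallest index = 2

Answer: 2 26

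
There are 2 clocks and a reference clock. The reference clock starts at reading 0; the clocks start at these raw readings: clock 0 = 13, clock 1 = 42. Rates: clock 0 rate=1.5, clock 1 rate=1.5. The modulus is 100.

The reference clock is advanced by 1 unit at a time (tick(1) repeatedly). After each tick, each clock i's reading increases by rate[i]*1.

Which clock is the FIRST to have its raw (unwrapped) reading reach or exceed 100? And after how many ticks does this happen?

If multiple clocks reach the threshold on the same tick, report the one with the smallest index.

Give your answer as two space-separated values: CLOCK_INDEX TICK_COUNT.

Answer: 1 39

Derivation:
clock 0: start=13, rate=1.5, needs 100-13 = 87; ticks = ceil(87/1.5) = ceil(58.0000) = 58; reading at tick 58 = 13 + 1.5*58 = 100.0000
clock 1: start=42, rate=1.5, needs 100-42 = 58; ticks = ceil(58/1.5) = ceil(38.6667) = 39; reading at tick 39 = 42 + 1.5*39 = 100.5000
Minimum tick count = 39; winners = [1]; smallest index = 1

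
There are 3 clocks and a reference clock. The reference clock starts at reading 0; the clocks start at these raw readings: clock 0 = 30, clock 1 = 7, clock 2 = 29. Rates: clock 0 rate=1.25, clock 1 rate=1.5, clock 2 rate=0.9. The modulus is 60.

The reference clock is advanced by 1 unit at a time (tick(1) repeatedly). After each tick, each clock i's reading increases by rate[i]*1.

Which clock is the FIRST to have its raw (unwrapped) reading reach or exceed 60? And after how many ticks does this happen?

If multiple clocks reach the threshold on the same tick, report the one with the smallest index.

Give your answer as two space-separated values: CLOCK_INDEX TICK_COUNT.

Answer: 0 24

Derivation:
clock 0: start=30, rate=1.25, needs 60-30 = 30; ticks = ceil(30/1.25) = ceil(24.0000) = 24; reading at tick 24 = 30 + 1.25*24 = 60.0000
clock 1: start=7, rate=1.5, needs 60-7 = 53; ticks = ceil(53/1.5) = ceil(35.3333) = 36; reading at tick 36 = 7 + 1.5*36 = 61.0000
clock 2: start=29, rate=0.9, needs 60-29 = 31; ticks = ceil(31/0.9) = ceil(34.4444) = 35; reading at tick 35 = 29 + 0.9*35 = 60.5000
Minimum tick count = 24; winners = [0]; smallest index = 0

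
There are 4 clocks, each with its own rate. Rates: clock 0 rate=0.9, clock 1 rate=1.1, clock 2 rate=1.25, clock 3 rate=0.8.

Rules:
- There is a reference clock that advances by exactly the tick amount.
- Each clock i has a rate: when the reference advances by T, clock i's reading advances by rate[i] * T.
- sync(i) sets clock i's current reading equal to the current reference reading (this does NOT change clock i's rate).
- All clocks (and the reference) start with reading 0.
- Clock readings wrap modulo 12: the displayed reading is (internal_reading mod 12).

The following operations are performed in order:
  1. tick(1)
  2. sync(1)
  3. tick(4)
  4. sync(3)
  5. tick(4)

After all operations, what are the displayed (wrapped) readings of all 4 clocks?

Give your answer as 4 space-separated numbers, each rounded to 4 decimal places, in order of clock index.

Answer: 8.1000 9.8000 11.2500 8.2000

Derivation:
After op 1 tick(1): ref=1.0000 raw=[0.9000 1.1000 1.2500 0.8000]
After op 2 sync(1): ref=1.0000 raw=[0.9000 1.0000 1.2500 0.8000]
After op 3 tick(4): ref=5.0000 raw=[4.5000 5.4000 6.2500 4.0000]
After op 4 sync(3): ref=5.0000 raw=[4.5000 5.4000 6.2500 5.0000]
After op 5 tick(4): ref=9.0000 raw=[8.1000 9.8000 11.2500 8.2000]
Wrap final raw readings (mod 12): 8.1000 mod 12 = 8.1000; 9.8000 mod 12 = 9.8000; 11.2500 mod 12 = 11.2500; 8.2000 mod 12 = 8.2000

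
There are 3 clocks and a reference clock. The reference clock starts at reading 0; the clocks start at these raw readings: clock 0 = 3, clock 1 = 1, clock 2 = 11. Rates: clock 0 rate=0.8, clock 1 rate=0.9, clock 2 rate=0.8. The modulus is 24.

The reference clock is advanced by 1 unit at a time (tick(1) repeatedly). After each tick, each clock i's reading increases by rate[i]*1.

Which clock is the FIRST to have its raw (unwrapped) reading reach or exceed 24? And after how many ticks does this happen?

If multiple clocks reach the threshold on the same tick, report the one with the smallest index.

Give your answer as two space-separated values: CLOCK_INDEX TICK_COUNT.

Answer: 2 17

Derivation:
clock 0: start=3, rate=0.8, needs 24-3 = 21; ticks = ceil(21/0.8) = ceil(26.2500) = 27; reading at tick 27 = 3 + 0.8*27 = 24.6000
clock 1: start=1, rate=0.9, needs 24-1 = 23; ticks = ceil(23/0.9) = ceil(25.5556) = 26; reading at tick 26 = 1 + 0.9*26 = 24.4000
clock 2: start=11, rate=0.8, needs 24-11 = 13; ticks = ceil(13/0.8) = ceil(16.2500) = 17; reading at tick 17 = 11 + 0.8*17 = 24.6000
Minimum tick count = 17; winners = [2]; smallest index = 2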